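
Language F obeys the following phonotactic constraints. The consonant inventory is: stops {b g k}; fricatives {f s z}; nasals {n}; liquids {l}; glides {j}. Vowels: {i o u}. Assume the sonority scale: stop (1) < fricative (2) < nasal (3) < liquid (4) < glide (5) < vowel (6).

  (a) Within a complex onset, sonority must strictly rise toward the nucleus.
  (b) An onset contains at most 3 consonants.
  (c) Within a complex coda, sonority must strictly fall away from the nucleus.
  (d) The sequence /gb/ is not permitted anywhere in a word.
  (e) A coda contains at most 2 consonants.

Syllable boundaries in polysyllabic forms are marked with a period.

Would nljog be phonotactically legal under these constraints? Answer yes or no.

nljog — σ1 onset /nlj/ (3→4→5 rises), coda /g/ ok → phonotactically legal

yes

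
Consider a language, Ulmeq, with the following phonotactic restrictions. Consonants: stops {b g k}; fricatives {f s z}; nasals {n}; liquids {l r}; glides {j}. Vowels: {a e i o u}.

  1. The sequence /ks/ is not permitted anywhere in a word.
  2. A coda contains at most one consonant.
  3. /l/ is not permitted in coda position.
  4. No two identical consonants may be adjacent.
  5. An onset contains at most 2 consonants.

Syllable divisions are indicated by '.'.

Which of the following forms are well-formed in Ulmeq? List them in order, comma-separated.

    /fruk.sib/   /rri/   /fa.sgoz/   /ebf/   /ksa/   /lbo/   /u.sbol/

/fa.sgoz/, /lbo/

/fruk.sib/ — violates constraint 1: contains banned sequence /ks/ → ill-formed
/rri/ — violates constraint 4: adjacent identical consonants /rr/ → ill-formed
/fa.sgoz/ — σ1 onset /f/, coda /∅/ ok; σ2 onset /sg/ (2C), coda /z/ ok → well-formed
/ebf/ — violates constraint 2: syllable 1 coda /bf/ has 2 consonants (> 1) → ill-formed
/ksa/ — violates constraint 1: contains banned sequence /ks/ → ill-formed
/lbo/ — σ1 onset /lb/ (2C), coda /∅/ ok → well-formed
/u.sbol/ — violates constraint 3: syllable 2 coda contains /l/ → ill-formed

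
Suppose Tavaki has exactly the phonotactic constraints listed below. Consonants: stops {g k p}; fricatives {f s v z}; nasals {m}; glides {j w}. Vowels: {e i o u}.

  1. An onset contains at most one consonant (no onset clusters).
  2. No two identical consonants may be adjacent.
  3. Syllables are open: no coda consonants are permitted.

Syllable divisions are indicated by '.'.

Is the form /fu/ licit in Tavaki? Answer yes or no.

yes

/fu/ — σ1 onset /f/, coda /∅/ ok → licit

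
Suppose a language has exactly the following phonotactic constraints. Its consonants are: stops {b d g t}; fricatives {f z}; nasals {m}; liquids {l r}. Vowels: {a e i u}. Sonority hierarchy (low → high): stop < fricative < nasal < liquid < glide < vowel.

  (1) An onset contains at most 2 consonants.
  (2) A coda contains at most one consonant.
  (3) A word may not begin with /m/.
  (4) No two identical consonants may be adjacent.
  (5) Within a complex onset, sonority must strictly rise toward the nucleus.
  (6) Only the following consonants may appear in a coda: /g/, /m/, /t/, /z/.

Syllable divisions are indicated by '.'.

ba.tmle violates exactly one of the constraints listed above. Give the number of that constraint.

1

ba.tmle: syllable 2 onset /tml/ has 3 consonants (> 2).
This is a violation of constraint 1: "An onset contains at most 2 consonants."
The remaining constraints (2, 3, 4, 5, 6) are satisfied.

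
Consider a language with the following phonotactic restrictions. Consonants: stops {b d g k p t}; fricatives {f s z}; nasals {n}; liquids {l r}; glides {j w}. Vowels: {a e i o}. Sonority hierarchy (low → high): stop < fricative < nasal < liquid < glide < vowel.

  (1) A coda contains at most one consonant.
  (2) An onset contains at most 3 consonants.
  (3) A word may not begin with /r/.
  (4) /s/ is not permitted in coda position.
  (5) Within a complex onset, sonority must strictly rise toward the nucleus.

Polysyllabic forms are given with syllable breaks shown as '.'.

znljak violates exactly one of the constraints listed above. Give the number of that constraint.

znljak: syllable 1 onset /znlj/ has 4 consonants (> 3).
This is a violation of constraint 2: "An onset contains at most 3 consonants."
The remaining constraints (1, 3, 4, 5) are satisfied.

2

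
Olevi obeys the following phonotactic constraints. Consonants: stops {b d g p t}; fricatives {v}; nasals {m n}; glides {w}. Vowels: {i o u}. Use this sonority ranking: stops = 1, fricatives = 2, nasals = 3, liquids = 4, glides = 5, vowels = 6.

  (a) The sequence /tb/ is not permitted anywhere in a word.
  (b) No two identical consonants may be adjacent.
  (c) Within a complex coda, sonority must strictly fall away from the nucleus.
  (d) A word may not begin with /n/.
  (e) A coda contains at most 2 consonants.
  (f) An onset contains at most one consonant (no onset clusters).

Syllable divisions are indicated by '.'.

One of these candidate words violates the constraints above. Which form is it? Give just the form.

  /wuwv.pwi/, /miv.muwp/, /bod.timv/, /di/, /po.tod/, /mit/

/wuwv.pwi/

/wuwv.pwi/ — violates constraint (f): syllable 2 onset /pw/ has 2 consonants (> 1) → ill-formed
/miv.muwp/ — σ1 onset /m/, coda /v/ ok; σ2 onset /m/, coda /wp/ (5→1 falls) ok → well-formed
/bod.timv/ — σ1 onset /b/, coda /d/ ok; σ2 onset /t/, coda /mv/ (3→2 falls) ok → well-formed
/di/ — σ1 onset /d/, coda /∅/ ok → well-formed
/po.tod/ — σ1 onset /p/, coda /∅/ ok; σ2 onset /t/, coda /d/ ok → well-formed
/mit/ — σ1 onset /m/, coda /t/ ok → well-formed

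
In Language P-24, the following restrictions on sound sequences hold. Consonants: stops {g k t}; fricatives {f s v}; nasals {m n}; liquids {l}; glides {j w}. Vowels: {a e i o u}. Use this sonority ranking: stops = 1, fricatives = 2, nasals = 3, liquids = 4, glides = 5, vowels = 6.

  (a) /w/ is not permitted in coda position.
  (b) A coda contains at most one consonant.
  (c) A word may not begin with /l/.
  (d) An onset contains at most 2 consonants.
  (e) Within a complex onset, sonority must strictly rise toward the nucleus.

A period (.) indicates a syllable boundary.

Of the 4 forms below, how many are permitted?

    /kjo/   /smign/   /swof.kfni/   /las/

/kjo/ — σ1 onset /kj/ (1→5 rises), coda /∅/ ok → permitted
/smign/ — violates constraint (b): syllable 1 coda /gn/ has 2 consonants (> 1) → not permitted
/swof.kfni/ — violates constraint (d): syllable 2 onset /kfn/ has 3 consonants (> 2) → not permitted
/las/ — violates constraint (c): word begins with /l/ → not permitted
Permitted: /kjo/ → 1.

1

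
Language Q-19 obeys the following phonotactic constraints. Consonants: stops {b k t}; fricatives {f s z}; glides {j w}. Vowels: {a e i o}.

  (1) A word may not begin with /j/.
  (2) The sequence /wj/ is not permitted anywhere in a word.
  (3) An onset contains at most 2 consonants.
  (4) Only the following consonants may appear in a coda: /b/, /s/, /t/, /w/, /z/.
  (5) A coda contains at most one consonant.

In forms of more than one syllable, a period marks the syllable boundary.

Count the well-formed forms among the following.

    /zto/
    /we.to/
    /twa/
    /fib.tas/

/zto/ — σ1 onset /zt/ (2C), coda /∅/ ok → well-formed
/we.to/ — σ1 onset /w/, coda /∅/ ok; σ2 onset /t/, coda /∅/ ok → well-formed
/twa/ — σ1 onset /tw/ (2C), coda /∅/ ok → well-formed
/fib.tas/ — σ1 onset /f/, coda /b/ ok; σ2 onset /t/, coda /s/ ok → well-formed
Well-formed: /zto/, /we.to/, /twa/, /fib.tas/ → 4.

4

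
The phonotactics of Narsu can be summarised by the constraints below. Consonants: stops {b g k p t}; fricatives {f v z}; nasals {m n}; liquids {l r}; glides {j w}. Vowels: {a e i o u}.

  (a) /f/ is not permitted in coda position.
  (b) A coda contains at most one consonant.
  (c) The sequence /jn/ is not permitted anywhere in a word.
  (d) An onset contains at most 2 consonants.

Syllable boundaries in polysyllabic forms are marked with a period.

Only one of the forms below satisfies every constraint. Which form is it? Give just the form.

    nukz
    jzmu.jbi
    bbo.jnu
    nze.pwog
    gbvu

nukz — violates constraint (b): syllable 1 coda /kz/ has 2 consonants (> 1) → ill-formed
jzmu.jbi — violates constraint (d): syllable 1 onset /jzm/ has 3 consonants (> 2) → ill-formed
bbo.jnu — violates constraint (c): contains banned sequence /jn/ → ill-formed
nze.pwog — σ1 onset /nz/ (2C), coda /∅/ ok; σ2 onset /pw/ (2C), coda /g/ ok → well-formed
gbvu — violates constraint (d): syllable 1 onset /gbv/ has 3 consonants (> 2) → ill-formed

nze.pwog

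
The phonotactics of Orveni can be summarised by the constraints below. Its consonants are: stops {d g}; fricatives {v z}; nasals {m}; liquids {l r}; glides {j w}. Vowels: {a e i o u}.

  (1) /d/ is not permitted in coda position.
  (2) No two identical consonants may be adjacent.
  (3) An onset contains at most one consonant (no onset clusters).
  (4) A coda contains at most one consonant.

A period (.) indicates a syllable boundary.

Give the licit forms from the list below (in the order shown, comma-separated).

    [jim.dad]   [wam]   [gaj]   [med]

[jim.dad] — violates constraint 1: syllable 2 coda contains /d/ → illicit
[wam] — σ1 onset /w/, coda /m/ ok → licit
[gaj] — σ1 onset /g/, coda /j/ ok → licit
[med] — violates constraint 1: syllable 1 coda contains /d/ → illicit

[wam], [gaj]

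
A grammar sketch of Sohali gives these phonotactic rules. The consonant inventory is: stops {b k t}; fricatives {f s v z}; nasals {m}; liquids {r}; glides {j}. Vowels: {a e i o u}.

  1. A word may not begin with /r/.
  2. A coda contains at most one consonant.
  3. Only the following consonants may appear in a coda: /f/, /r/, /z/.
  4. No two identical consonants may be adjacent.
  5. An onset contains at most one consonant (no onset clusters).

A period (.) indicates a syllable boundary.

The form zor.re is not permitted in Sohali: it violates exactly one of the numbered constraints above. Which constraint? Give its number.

zor.re: adjacent identical consonants /rr/.
This is a violation of constraint 4: "No two identical consonants may be adjacent."
The remaining constraints (1, 2, 3, 5) are satisfied.

4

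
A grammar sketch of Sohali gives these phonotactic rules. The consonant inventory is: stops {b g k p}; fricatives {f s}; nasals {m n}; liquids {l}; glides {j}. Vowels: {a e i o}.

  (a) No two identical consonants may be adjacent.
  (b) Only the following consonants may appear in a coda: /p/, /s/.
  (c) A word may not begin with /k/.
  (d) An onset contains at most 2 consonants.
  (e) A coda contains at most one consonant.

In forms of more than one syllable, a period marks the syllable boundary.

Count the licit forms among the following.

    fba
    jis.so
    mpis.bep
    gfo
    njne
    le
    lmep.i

fba — σ1 onset /fb/ (2C), coda /∅/ ok → licit
jis.so — violates constraint (a): adjacent identical consonants /ss/ → illicit
mpis.bep — σ1 onset /mp/ (2C), coda /s/ ok; σ2 onset /b/, coda /p/ ok → licit
gfo — σ1 onset /gf/ (2C), coda /∅/ ok → licit
njne — violates constraint (d): syllable 1 onset /njn/ has 3 consonants (> 2) → illicit
le — σ1 onset /l/, coda /∅/ ok → licit
lmep.i — σ1 onset /lm/ (2C), coda /p/ ok; σ2 onset /∅/, coda /∅/ ok → licit
Licit: fba, mpis.bep, gfo, le, lmep.i → 5.

5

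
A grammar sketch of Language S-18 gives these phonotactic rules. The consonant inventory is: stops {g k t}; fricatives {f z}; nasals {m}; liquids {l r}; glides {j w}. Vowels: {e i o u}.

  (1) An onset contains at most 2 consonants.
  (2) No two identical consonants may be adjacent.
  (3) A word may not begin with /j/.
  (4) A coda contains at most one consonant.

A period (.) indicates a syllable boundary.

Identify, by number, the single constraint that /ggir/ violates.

/ggir/: adjacent identical consonants /gg/.
This is a violation of constraint 2: "No two identical consonants may be adjacent."
The remaining constraints (1, 3, 4) are satisfied.

2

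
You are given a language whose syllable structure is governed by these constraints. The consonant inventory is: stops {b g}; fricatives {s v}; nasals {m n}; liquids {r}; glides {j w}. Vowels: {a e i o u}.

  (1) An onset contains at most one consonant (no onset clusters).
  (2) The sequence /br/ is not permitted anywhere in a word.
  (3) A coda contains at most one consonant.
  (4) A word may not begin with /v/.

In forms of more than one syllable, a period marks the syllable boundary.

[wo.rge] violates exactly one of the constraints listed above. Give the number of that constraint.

[wo.rge]: syllable 2 onset /rg/ has 2 consonants (> 1).
This is a violation of constraint 1: "An onset contains at most one consonant (no onset clusters)."
The remaining constraints (2, 3, 4) are satisfied.

1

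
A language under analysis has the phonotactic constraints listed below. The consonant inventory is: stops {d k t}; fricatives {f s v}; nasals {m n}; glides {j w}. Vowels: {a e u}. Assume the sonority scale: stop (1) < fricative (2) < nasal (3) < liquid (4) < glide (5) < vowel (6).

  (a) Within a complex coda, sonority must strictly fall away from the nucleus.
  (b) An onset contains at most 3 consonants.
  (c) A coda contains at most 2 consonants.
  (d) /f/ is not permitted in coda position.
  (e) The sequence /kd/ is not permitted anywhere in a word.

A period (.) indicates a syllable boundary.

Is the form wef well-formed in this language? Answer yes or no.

no

wef — violates constraint (d): syllable 1 coda contains /f/ → ill-formed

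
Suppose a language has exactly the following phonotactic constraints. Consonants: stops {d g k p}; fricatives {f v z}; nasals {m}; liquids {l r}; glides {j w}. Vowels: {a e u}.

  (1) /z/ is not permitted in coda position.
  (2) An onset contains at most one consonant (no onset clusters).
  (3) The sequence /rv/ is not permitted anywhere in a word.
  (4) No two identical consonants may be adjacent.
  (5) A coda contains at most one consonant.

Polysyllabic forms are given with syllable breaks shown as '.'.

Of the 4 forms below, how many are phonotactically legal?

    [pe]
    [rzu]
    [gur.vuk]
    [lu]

2

[pe] — σ1 onset /p/, coda /∅/ ok → phonotactically legal
[rzu] — violates constraint 2: syllable 1 onset /rz/ has 2 consonants (> 1) → phonotactically illegal
[gur.vuk] — violates constraint 3: contains banned sequence /rv/ → phonotactically illegal
[lu] — σ1 onset /l/, coda /∅/ ok → phonotactically legal
Phonotactically legal: [pe], [lu] → 2.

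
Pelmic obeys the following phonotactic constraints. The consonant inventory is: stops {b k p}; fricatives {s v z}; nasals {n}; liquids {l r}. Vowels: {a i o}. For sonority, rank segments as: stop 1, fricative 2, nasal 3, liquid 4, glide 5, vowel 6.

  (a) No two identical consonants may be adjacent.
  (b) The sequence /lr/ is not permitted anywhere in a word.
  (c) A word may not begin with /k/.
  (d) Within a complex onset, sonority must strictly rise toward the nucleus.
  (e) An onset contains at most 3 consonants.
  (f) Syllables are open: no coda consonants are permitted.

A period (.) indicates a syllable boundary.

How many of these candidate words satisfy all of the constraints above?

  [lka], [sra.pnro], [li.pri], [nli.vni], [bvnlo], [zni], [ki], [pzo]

[lka] — violates constraint (d): syllable 1 onset /lk/: /l/ (liquid, 4) → /k/ (stop, 1) does not rise → illicit
[sra.pnro] — σ1 onset /sr/ (2→4 rises), coda /∅/ ok; σ2 onset /pnr/ (1→3→4 rises), coda /∅/ ok → licit
[li.pri] — σ1 onset /l/, coda /∅/ ok; σ2 onset /pr/ (1→4 rises), coda /∅/ ok → licit
[nli.vni] — σ1 onset /nl/ (3→4 rises), coda /∅/ ok; σ2 onset /vn/ (2→3 rises), coda /∅/ ok → licit
[bvnlo] — violates constraint (e): syllable 1 onset /bvnl/ has 4 consonants (> 3) → illicit
[zni] — σ1 onset /zn/ (2→3 rises), coda /∅/ ok → licit
[ki] — violates constraint (c): word begins with /k/ → illicit
[pzo] — σ1 onset /pz/ (1→2 rises), coda /∅/ ok → licit
Licit: [sra.pnro], [li.pri], [nli.vni], [zni], [pzo] → 5.

5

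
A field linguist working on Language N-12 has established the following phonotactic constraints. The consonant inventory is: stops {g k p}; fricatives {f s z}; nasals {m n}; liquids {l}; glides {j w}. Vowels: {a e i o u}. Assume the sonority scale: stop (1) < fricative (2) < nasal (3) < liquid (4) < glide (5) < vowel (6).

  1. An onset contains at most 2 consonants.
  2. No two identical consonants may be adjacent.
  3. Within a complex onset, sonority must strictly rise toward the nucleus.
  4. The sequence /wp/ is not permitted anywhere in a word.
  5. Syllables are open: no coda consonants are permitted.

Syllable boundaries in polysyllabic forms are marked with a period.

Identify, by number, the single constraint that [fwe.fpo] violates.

[fwe.fpo]: syllable 2 onset /fp/: /f/ (fricative, 2) → /p/ (stop, 1) does not rise.
This is a violation of constraint 3: "Within a complex onset, sonority must strictly rise toward the nucleus."
The remaining constraints (1, 2, 4, 5) are satisfied.

3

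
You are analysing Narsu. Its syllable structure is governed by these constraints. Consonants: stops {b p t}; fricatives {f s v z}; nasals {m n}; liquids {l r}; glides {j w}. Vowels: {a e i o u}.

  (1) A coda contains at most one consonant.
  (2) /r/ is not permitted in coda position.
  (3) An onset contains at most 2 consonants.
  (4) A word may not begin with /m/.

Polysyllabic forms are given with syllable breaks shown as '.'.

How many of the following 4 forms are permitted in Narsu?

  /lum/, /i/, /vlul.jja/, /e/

4

/lum/ — σ1 onset /l/, coda /m/ ok → permitted
/i/ — σ1 onset /∅/, coda /∅/ ok → permitted
/vlul.jja/ — σ1 onset /vl/ (2C), coda /l/ ok; σ2 onset /jj/ (2C), coda /∅/ ok → permitted
/e/ — σ1 onset /∅/, coda /∅/ ok → permitted
Permitted: /lum/, /i/, /vlul.jja/, /e/ → 4.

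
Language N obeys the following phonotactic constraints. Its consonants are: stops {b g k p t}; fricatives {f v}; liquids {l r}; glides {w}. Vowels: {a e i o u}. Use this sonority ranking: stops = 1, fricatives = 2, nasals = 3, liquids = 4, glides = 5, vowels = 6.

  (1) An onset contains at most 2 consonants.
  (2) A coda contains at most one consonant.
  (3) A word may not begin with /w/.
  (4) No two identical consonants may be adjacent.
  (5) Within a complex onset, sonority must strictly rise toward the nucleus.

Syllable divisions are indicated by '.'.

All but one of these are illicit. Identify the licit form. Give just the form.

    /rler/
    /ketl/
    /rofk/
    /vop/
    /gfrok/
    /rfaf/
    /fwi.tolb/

/vop/

/rler/ — violates constraint 5: syllable 1 onset /rl/: /r/ (liquid, 4) → /l/ (liquid, 4) does not rise → illicit
/ketl/ — violates constraint 2: syllable 1 coda /tl/ has 2 consonants (> 1) → illicit
/rofk/ — violates constraint 2: syllable 1 coda /fk/ has 2 consonants (> 1) → illicit
/vop/ — σ1 onset /v/, coda /p/ ok → licit
/gfrok/ — violates constraint 1: syllable 1 onset /gfr/ has 3 consonants (> 2) → illicit
/rfaf/ — violates constraint 5: syllable 1 onset /rf/: /r/ (liquid, 4) → /f/ (fricative, 2) does not rise → illicit
/fwi.tolb/ — violates constraint 2: syllable 2 coda /lb/ has 2 consonants (> 1) → illicit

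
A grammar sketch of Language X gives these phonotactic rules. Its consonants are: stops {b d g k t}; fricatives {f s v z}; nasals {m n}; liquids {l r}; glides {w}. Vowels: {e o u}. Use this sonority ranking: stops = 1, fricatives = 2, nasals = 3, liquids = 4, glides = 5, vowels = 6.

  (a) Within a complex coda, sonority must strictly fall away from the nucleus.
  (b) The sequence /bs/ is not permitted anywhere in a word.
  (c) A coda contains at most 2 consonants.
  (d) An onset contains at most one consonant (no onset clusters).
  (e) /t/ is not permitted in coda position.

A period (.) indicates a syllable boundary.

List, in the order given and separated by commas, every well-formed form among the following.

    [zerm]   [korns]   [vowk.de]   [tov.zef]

[zerm] — σ1 onset /z/, coda /rm/ (4→3 falls) ok → well-formed
[korns] — violates constraint (c): syllable 1 coda /rns/ has 3 consonants (> 2) → ill-formed
[vowk.de] — σ1 onset /v/, coda /wk/ (5→1 falls) ok; σ2 onset /d/, coda /∅/ ok → well-formed
[tov.zef] — σ1 onset /t/, coda /v/ ok; σ2 onset /z/, coda /f/ ok → well-formed

[zerm], [vowk.de], [tov.zef]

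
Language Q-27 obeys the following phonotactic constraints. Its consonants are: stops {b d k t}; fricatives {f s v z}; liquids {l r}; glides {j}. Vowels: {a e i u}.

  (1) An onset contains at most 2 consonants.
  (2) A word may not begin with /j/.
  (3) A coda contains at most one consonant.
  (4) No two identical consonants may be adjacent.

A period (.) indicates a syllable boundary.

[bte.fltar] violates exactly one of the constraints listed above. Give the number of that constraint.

[bte.fltar]: syllable 2 onset /flt/ has 3 consonants (> 2).
This is a violation of constraint 1: "An onset contains at most 2 consonants."
The remaining constraints (2, 3, 4) are satisfied.

1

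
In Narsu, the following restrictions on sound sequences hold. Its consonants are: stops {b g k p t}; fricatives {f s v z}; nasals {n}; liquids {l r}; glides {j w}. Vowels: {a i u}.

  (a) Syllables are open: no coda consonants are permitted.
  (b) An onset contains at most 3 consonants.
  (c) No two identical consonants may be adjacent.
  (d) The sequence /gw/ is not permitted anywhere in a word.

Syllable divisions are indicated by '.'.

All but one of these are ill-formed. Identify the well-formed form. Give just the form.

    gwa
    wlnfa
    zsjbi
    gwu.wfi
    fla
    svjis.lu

fla

gwa — violates constraint (d): contains banned sequence /gw/ → ill-formed
wlnfa — violates constraint (b): syllable 1 onset /wlnf/ has 4 consonants (> 3) → ill-formed
zsjbi — violates constraint (b): syllable 1 onset /zsjb/ has 4 consonants (> 3) → ill-formed
gwu.wfi — violates constraint (d): contains banned sequence /gw/ → ill-formed
fla — σ1 onset /fl/ (2C), coda /∅/ ok → well-formed
svjis.lu — violates constraint (a): syllable 1 coda /s/ has 1 consonant (> 0) → ill-formed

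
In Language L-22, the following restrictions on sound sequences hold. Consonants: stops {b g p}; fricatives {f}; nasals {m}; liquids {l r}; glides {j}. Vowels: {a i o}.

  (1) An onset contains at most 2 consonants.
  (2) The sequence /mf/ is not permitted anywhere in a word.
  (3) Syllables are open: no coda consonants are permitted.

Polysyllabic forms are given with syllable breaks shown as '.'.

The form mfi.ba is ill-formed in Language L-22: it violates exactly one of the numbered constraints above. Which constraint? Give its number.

2

mfi.ba: contains banned sequence /mf/.
This is a violation of constraint 2: "The sequence /mf/ is not permitted anywhere in a word."
The remaining constraints (1, 3) are satisfied.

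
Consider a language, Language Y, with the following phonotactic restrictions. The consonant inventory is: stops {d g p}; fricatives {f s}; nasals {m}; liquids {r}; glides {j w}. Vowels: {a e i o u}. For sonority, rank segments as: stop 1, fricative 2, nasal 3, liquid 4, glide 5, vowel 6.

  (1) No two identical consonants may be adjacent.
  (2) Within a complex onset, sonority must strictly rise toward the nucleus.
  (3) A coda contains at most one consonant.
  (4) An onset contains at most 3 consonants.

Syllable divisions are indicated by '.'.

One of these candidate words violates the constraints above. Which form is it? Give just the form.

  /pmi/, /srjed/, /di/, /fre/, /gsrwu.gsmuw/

/gsrwu.gsmuw/

/pmi/ — σ1 onset /pm/ (1→3 rises), coda /∅/ ok → permitted
/srjed/ — σ1 onset /srj/ (2→4→5 rises), coda /d/ ok → permitted
/di/ — σ1 onset /d/, coda /∅/ ok → permitted
/fre/ — σ1 onset /fr/ (2→4 rises), coda /∅/ ok → permitted
/gsrwu.gsmuw/ — violates constraint 4: syllable 1 onset /gsrw/ has 4 consonants (> 3) → not permitted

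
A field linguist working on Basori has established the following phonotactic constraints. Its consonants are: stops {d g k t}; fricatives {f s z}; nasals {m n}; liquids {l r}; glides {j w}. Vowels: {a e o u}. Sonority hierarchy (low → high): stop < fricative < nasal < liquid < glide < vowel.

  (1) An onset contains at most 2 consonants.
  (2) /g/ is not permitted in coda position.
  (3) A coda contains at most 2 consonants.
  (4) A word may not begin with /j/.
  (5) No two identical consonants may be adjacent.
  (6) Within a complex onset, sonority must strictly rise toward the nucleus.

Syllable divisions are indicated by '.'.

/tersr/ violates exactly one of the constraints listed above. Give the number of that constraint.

3

/tersr/: syllable 1 coda /rsr/ has 3 consonants (> 2).
This is a violation of constraint 3: "A coda contains at most 2 consonants."
The remaining constraints (1, 2, 4, 5, 6) are satisfied.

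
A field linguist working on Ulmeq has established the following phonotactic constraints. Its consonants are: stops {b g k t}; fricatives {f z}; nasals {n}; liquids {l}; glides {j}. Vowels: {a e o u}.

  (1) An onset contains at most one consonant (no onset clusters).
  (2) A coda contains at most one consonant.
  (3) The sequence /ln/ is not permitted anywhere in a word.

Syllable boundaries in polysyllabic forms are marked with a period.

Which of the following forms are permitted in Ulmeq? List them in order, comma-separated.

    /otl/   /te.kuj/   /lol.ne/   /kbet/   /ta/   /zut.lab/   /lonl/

/otl/ — violates constraint 2: syllable 1 coda /tl/ has 2 consonants (> 1) → not permitted
/te.kuj/ — σ1 onset /t/, coda /∅/ ok; σ2 onset /k/, coda /j/ ok → permitted
/lol.ne/ — violates constraint 3: contains banned sequence /ln/ → not permitted
/kbet/ — violates constraint 1: syllable 1 onset /kb/ has 2 consonants (> 1) → not permitted
/ta/ — σ1 onset /t/, coda /∅/ ok → permitted
/zut.lab/ — σ1 onset /z/, coda /t/ ok; σ2 onset /l/, coda /b/ ok → permitted
/lonl/ — violates constraint 2: syllable 1 coda /nl/ has 2 consonants (> 1) → not permitted

/te.kuj/, /ta/, /zut.lab/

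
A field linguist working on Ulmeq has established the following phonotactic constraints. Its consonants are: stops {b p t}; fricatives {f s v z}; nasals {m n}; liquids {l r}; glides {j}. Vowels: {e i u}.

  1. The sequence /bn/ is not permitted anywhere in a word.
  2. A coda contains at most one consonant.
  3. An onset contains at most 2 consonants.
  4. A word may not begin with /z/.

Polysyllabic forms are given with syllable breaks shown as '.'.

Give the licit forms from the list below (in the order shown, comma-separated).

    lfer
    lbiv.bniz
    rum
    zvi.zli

lfer, rum

lfer — σ1 onset /lf/ (2C), coda /r/ ok → licit
lbiv.bniz — violates constraint 1: contains banned sequence /bn/ → illicit
rum — σ1 onset /r/, coda /m/ ok → licit
zvi.zli — violates constraint 4: word begins with /z/ → illicit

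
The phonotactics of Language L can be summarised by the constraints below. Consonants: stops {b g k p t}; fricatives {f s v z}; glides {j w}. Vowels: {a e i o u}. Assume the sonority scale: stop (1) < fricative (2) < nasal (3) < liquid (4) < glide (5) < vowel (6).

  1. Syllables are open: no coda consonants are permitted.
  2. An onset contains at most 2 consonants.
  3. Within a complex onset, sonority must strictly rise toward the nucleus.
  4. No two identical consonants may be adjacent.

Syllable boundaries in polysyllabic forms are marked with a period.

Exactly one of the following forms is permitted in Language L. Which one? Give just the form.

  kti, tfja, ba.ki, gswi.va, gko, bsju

kti — violates constraint 3: syllable 1 onset /kt/: /k/ (stop, 1) → /t/ (stop, 1) does not rise → not permitted
tfja — violates constraint 2: syllable 1 onset /tfj/ has 3 consonants (> 2) → not permitted
ba.ki — σ1 onset /b/, coda /∅/ ok; σ2 onset /k/, coda /∅/ ok → permitted
gswi.va — violates constraint 2: syllable 1 onset /gsw/ has 3 consonants (> 2) → not permitted
gko — violates constraint 3: syllable 1 onset /gk/: /g/ (stop, 1) → /k/ (stop, 1) does not rise → not permitted
bsju — violates constraint 2: syllable 1 onset /bsj/ has 3 consonants (> 2) → not permitted

ba.ki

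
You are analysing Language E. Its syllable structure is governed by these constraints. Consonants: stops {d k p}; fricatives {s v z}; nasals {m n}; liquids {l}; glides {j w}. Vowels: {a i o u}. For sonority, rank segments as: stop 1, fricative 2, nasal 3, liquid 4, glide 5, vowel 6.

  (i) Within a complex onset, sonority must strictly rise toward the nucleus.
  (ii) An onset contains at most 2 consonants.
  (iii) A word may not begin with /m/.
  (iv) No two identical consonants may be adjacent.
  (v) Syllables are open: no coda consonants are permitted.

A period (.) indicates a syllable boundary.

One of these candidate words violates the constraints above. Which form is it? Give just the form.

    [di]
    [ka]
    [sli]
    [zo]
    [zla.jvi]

[zla.jvi]

[di] — σ1 onset /d/, coda /∅/ ok → permitted
[ka] — σ1 onset /k/, coda /∅/ ok → permitted
[sli] — σ1 onset /sl/ (2→4 rises), coda /∅/ ok → permitted
[zo] — σ1 onset /z/, coda /∅/ ok → permitted
[zla.jvi] — violates constraint (i): syllable 2 onset /jv/: /j/ (glide, 5) → /v/ (fricative, 2) does not rise → not permitted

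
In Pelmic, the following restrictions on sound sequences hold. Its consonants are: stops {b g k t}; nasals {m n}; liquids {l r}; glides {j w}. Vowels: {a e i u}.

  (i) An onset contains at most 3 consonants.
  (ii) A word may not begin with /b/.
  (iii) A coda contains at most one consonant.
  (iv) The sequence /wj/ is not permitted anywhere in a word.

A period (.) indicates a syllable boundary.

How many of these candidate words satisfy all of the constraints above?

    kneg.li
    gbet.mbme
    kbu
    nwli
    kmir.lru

5

kneg.li — σ1 onset /kn/ (2C), coda /g/ ok; σ2 onset /l/, coda /∅/ ok → phonotactically legal
gbet.mbme — σ1 onset /gb/ (2C), coda /t/ ok; σ2 onset /mbm/ (3C), coda /∅/ ok → phonotactically legal
kbu — σ1 onset /kb/ (2C), coda /∅/ ok → phonotactically legal
nwli — σ1 onset /nwl/ (3C), coda /∅/ ok → phonotactically legal
kmir.lru — σ1 onset /km/ (2C), coda /r/ ok; σ2 onset /lr/ (2C), coda /∅/ ok → phonotactically legal
Phonotactically legal: kneg.li, gbet.mbme, kbu, nwli, kmir.lru → 5.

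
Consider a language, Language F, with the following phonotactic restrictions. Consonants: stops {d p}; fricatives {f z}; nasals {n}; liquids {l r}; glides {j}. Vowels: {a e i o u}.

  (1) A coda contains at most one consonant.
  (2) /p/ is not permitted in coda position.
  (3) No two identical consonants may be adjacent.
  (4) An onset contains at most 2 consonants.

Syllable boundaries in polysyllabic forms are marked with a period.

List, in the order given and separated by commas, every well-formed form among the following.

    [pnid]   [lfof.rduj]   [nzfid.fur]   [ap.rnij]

[pnid], [lfof.rduj]

[pnid] — σ1 onset /pn/ (2C), coda /d/ ok → well-formed
[lfof.rduj] — σ1 onset /lf/ (2C), coda /f/ ok; σ2 onset /rd/ (2C), coda /j/ ok → well-formed
[nzfid.fur] — violates constraint 4: syllable 1 onset /nzf/ has 3 consonants (> 2) → ill-formed
[ap.rnij] — violates constraint 2: syllable 1 coda contains /p/ → ill-formed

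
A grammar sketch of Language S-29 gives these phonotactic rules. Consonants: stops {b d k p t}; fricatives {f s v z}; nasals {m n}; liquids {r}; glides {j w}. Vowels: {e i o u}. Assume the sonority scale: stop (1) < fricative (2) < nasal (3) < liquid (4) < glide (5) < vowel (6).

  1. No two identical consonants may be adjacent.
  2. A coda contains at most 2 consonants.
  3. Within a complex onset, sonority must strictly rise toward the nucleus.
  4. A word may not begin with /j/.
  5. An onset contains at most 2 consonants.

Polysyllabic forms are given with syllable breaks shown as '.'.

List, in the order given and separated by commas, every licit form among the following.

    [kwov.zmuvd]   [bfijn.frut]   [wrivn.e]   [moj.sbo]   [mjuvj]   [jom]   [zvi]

[kwov.zmuvd] — σ1 onset /kw/ (1→5 rises), coda /v/ ok; σ2 onset /zm/ (2→3 rises), coda /vd/ (2C) ok → licit
[bfijn.frut] — σ1 onset /bf/ (1→2 rises), coda /jn/ (2C) ok; σ2 onset /fr/ (2→4 rises), coda /t/ ok → licit
[wrivn.e] — violates constraint 3: syllable 1 onset /wr/: /w/ (glide, 5) → /r/ (liquid, 4) does not rise → illicit
[moj.sbo] — violates constraint 3: syllable 2 onset /sb/: /s/ (fricative, 2) → /b/ (stop, 1) does not rise → illicit
[mjuvj] — σ1 onset /mj/ (3→5 rises), coda /vj/ (2C) ok → licit
[jom] — violates constraint 4: word begins with /j/ → illicit
[zvi] — violates constraint 3: syllable 1 onset /zv/: /z/ (fricative, 2) → /v/ (fricative, 2) does not rise → illicit

[kwov.zmuvd], [bfijn.frut], [mjuvj]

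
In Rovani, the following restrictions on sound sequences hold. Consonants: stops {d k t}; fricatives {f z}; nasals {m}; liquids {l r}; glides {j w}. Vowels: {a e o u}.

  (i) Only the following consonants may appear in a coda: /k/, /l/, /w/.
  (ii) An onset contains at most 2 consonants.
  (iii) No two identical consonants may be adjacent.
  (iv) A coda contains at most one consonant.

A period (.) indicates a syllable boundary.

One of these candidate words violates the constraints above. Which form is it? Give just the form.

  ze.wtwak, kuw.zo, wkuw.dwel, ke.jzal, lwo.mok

ze.wtwak

ze.wtwak — violates constraint (ii): syllable 2 onset /wtw/ has 3 consonants (> 2) → not permitted
kuw.zo — σ1 onset /k/, coda /w/ ok; σ2 onset /z/, coda /∅/ ok → permitted
wkuw.dwel — σ1 onset /wk/ (2C), coda /w/ ok; σ2 onset /dw/ (2C), coda /l/ ok → permitted
ke.jzal — σ1 onset /k/, coda /∅/ ok; σ2 onset /jz/ (2C), coda /l/ ok → permitted
lwo.mok — σ1 onset /lw/ (2C), coda /∅/ ok; σ2 onset /m/, coda /k/ ok → permitted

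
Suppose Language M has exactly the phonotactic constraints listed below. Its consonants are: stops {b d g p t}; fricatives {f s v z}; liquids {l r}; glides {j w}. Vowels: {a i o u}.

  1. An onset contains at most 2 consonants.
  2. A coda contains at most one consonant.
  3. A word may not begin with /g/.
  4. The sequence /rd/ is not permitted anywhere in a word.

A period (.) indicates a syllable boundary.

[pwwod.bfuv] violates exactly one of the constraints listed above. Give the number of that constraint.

1

[pwwod.bfuv]: syllable 1 onset /pww/ has 3 consonants (> 2).
This is a violation of constraint 1: "An onset contains at most 2 consonants."
The remaining constraints (2, 3, 4) are satisfied.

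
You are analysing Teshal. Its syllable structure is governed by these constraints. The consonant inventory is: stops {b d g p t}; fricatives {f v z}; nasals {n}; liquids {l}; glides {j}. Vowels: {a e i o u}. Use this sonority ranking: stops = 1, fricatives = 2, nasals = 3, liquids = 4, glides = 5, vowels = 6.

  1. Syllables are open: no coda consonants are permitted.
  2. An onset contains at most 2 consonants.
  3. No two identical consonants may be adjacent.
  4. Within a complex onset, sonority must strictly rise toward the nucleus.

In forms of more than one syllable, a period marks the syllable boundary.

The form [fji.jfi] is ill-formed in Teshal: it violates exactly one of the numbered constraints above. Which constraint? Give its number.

4

[fji.jfi]: syllable 2 onset /jf/: /j/ (glide, 5) → /f/ (fricative, 2) does not rise.
This is a violation of constraint 4: "Within a complex onset, sonority must strictly rise toward the nucleus."
The remaining constraints (1, 2, 3) are satisfied.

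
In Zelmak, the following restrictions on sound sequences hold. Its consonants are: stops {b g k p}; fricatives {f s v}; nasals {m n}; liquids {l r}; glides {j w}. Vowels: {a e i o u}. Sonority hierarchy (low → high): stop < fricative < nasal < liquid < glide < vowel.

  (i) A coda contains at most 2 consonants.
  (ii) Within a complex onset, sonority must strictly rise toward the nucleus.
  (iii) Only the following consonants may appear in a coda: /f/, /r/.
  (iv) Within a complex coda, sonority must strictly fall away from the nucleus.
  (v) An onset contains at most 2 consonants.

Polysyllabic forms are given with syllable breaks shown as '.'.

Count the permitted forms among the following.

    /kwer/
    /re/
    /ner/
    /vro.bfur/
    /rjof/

/kwer/ — σ1 onset /kw/ (1→5 rises), coda /r/ ok → permitted
/re/ — σ1 onset /r/, coda /∅/ ok → permitted
/ner/ — σ1 onset /n/, coda /r/ ok → permitted
/vro.bfur/ — σ1 onset /vr/ (2→4 rises), coda /∅/ ok; σ2 onset /bf/ (1→2 rises), coda /r/ ok → permitted
/rjof/ — σ1 onset /rj/ (4→5 rises), coda /f/ ok → permitted
Permitted: /kwer/, /re/, /ner/, /vro.bfur/, /rjof/ → 5.

5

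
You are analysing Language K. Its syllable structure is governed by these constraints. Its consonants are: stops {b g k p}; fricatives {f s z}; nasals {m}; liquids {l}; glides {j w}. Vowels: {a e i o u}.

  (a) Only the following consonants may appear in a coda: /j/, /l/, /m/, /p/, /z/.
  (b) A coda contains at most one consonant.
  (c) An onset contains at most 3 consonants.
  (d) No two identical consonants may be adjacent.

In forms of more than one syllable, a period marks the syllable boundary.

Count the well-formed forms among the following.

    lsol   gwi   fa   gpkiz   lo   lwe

lsol — σ1 onset /ls/ (2C), coda /l/ ok → well-formed
gwi — σ1 onset /gw/ (2C), coda /∅/ ok → well-formed
fa — σ1 onset /f/, coda /∅/ ok → well-formed
gpkiz — σ1 onset /gpk/ (3C), coda /z/ ok → well-formed
lo — σ1 onset /l/, coda /∅/ ok → well-formed
lwe — σ1 onset /lw/ (2C), coda /∅/ ok → well-formed
Well-formed: lsol, gwi, fa, gpkiz, lo, lwe → 6.

6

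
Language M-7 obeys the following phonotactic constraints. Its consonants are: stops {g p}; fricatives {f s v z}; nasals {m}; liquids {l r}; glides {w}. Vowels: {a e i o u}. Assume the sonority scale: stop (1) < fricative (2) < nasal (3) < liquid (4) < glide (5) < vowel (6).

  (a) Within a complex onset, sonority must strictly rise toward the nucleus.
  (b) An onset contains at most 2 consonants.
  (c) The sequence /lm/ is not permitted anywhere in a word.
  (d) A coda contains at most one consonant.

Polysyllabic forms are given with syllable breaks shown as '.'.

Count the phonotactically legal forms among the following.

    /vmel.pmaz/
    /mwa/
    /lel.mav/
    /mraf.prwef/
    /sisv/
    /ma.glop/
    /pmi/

/vmel.pmaz/ — σ1 onset /vm/ (2→3 rises), coda /l/ ok; σ2 onset /pm/ (1→3 rises), coda /z/ ok → phonotactically legal
/mwa/ — σ1 onset /mw/ (3→5 rises), coda /∅/ ok → phonotactically legal
/lel.mav/ — violates constraint (c): contains banned sequence /lm/ → phonotactically illegal
/mraf.prwef/ — violates constraint (b): syllable 2 onset /prw/ has 3 consonants (> 2) → phonotactically illegal
/sisv/ — violates constraint (d): syllable 1 coda /sv/ has 2 consonants (> 1) → phonotactically illegal
/ma.glop/ — σ1 onset /m/, coda /∅/ ok; σ2 onset /gl/ (1→4 rises), coda /p/ ok → phonotactically legal
/pmi/ — σ1 onset /pm/ (1→3 rises), coda /∅/ ok → phonotactically legal
Phonotactically legal: /vmel.pmaz/, /mwa/, /ma.glop/, /pmi/ → 4.

4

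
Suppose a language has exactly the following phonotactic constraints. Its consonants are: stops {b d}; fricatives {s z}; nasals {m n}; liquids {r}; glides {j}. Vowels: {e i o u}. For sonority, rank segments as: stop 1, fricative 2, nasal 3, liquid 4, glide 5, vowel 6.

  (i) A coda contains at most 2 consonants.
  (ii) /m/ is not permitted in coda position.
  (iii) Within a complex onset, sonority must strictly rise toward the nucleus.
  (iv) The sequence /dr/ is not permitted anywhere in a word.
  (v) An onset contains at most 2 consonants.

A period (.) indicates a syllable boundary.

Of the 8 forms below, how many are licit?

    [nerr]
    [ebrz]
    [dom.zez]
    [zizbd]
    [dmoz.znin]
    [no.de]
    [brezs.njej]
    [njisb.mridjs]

[nerr] — σ1 onset /n/, coda /rr/ (2C) ok → licit
[ebrz] — violates constraint (i): syllable 1 coda /brz/ has 3 consonants (> 2) → illicit
[dom.zez] — violates constraint (ii): syllable 1 coda contains /m/ → illicit
[zizbd] — violates constraint (i): syllable 1 coda /zbd/ has 3 consonants (> 2) → illicit
[dmoz.znin] — σ1 onset /dm/ (1→3 rises), coda /z/ ok; σ2 onset /zn/ (2→3 rises), coda /n/ ok → licit
[no.de] — σ1 onset /n/, coda /∅/ ok; σ2 onset /d/, coda /∅/ ok → licit
[brezs.njej] — σ1 onset /br/ (1→4 rises), coda /zs/ (2C) ok; σ2 onset /nj/ (3→5 rises), coda /j/ ok → licit
[njisb.mridjs] — violates constraint (i): syllable 2 coda /djs/ has 3 consonants (> 2) → illicit
Licit: [nerr], [dmoz.znin], [no.de], [brezs.njej] → 4.

4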